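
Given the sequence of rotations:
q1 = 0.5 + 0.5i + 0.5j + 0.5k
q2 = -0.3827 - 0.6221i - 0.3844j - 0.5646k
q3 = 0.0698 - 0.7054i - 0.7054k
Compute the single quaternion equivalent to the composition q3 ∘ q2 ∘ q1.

q2 · q1 = 0.5942 - 0.4123i - 0.3548j - 0.5925k
q3 · q2 · q1 = -0.6673 - 0.6982i - 0.1519j - 0.2102k
-0.6673 - 0.6982i - 0.1519j - 0.2102k


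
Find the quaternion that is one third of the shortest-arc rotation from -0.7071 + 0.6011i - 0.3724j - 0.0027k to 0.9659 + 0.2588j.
-0.8373 + 0.4185i - 0.3517j - 0.0019k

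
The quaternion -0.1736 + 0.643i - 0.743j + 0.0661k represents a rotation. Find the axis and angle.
axis = (0.6529, -0.7545, 0.0671), θ = 200°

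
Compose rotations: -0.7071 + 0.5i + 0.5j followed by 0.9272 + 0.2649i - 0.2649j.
-0.6556 + 0.2763i + 0.6509j + 0.2649k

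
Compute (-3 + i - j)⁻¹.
-0.2727 - 0.0909i + 0.0909j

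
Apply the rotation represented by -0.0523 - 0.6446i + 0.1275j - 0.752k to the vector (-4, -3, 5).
(6.164, 1.933, -2.876)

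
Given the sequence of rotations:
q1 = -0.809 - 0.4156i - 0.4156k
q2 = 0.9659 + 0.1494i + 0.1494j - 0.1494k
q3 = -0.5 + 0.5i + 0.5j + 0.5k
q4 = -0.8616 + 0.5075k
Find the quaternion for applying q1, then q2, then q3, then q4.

q2 · q1 = -0.7814 - 0.5844i + 0.0033j - 0.2185k
q3 · q2 · q1 = 0.7905 - 0.2094i - 0.5753j + 0.0124k
q4 · q3 · q2 · q1 = -0.6874 + 0.4724i + 0.3894j + 0.3905k
-0.6874 + 0.4724i + 0.3894j + 0.3905k


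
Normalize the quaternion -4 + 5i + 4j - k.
-0.5252 + 0.6565i + 0.5252j - 0.1313k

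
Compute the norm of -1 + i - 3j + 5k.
6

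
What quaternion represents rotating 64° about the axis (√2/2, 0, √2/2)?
0.848 + 0.3747i + 0.3747k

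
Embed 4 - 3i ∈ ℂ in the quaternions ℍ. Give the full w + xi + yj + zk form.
4 - 3i + 0j + 0k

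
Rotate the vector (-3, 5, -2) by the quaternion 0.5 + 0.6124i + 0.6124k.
(-5.312, -3.113, 0.312)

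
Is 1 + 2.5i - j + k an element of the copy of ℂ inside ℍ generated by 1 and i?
No. The quaternion 1 + 2.5i - j + k has j-coefficient y = -1 and k-coefficient z = 1, not both zero, so it does not lie in the complex subalgebra spanned by 1 and i.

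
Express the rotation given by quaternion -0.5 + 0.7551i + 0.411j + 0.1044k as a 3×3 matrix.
[[0.6404, 0.7251, -0.2533], [0.5163, -0.1622, 0.8409], [0.5687, -0.6693, -0.4782]]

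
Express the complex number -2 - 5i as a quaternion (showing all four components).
-2 - 5i + 0j + 0k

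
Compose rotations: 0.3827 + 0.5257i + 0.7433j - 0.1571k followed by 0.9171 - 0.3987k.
0.2883 + 0.7785i + 0.4721j - 0.2967k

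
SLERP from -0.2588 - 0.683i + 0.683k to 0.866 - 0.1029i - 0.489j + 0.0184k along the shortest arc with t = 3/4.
-0.8595 - 0.15i + 0.4337j + 0.225k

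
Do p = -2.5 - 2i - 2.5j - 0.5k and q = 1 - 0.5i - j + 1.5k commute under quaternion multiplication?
No: pq = -5.25 - 5i + 3.25j - 3.5k ≠ -5.25 + 3.5i - 3.25j - 5k = qp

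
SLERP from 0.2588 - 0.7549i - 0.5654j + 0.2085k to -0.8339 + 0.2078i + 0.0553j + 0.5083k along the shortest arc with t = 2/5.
0.6114 - 0.6511i - 0.4366j - 0.1081k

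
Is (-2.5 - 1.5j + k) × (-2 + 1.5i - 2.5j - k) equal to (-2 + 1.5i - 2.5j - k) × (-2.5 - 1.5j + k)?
No: pq = 2.25 + 0.25i + 10.75j + 2.75k ≠ 2.25 - 7.75i + 7.75j - 1.75k = qp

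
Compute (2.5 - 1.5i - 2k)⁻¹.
0.2 + 0.12i + 0.16k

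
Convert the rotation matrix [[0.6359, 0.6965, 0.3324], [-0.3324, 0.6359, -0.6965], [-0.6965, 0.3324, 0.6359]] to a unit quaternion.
0.8526 + 0.3017i + 0.3017j - 0.3017k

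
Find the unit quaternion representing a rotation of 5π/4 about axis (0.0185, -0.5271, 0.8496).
-0.3827 + 0.0171i - 0.487j + 0.7849k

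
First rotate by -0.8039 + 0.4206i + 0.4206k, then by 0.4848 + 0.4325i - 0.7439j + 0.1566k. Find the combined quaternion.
-0.6375 - 0.4567i + 0.482j + 0.3909k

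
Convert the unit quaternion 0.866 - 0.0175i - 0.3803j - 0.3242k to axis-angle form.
axis = (-0.035, -0.7605, -0.6483), θ = π/3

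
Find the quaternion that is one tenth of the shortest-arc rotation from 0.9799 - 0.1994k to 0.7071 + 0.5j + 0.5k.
0.9902 + 0.058j - 0.1268k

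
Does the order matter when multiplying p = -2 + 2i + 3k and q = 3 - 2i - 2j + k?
Yes: pq = -5 + 16i - 4j + 3k ≠ -5 + 4i + 12j + 11k = qp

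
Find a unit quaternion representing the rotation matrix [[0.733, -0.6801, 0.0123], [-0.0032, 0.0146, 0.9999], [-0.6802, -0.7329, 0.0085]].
0.6626 - 0.6538i + 0.2613j + 0.2554k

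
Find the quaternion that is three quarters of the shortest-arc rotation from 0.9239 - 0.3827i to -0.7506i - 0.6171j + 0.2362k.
0.3033 - 0.7674i - 0.5276j + 0.2019k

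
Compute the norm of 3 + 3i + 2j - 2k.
√26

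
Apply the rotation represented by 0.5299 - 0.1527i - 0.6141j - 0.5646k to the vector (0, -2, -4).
(0.342, -4.053, -1.86)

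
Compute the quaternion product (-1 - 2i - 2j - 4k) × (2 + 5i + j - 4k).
-6 + 3i - 33j + 4k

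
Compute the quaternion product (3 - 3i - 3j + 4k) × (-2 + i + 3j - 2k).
14 + 3i + 13j - 20k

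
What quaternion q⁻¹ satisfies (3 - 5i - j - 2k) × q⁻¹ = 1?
0.0769 + 0.1282i + 0.0256j + 0.0513k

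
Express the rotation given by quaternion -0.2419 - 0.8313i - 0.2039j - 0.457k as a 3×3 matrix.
[[0.4992, 0.1179, 0.8585], [0.5601, -0.7998, -0.2158], [0.6612, 0.5885, -0.4653]]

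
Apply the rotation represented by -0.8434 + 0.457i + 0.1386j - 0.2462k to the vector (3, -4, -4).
(5.511, -3.029, 1.207)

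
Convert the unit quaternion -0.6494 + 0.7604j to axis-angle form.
axis = (0, 1, 0), θ = 261°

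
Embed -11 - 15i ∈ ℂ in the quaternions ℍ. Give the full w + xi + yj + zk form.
-11 - 15i + 0j + 0k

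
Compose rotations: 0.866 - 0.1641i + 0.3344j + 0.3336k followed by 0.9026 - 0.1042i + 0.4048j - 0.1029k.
0.6635 - 0.0689i + 0.704j + 0.2436k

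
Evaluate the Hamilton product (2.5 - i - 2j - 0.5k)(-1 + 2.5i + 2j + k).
4.5 + 6.25i + 6.75j + 6k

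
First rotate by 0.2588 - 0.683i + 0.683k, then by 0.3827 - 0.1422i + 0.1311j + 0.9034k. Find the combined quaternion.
-0.6151 - 0.2086i - 0.486j + 0.5847k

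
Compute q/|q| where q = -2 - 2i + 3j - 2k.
-0.4364 - 0.4364i + 0.6547j - 0.4364k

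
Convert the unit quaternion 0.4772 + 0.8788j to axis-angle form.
axis = (0, 1, 0), θ = 123°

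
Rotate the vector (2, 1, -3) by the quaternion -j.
(-2, 1, 3)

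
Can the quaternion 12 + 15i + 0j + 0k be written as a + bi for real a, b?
Yes. The quaternion 12 + 15i has j- and k-coefficients y = z = 0, so it lies in the complex subalgebra spanned by 1 and i.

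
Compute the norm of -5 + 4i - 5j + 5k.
√91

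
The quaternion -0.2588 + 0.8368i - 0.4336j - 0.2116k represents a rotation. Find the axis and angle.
axis = (0.8663, -0.4489, -0.2191), θ = 7π/6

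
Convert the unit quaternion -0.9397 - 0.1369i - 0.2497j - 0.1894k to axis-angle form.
axis = (-0.4003, -0.7301, -0.5538), θ = 320°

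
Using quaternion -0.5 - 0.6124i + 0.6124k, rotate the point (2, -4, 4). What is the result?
(-4.95, -1.674, -2.95)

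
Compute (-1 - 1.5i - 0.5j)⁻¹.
-0.2857 + 0.4286i + 0.1429j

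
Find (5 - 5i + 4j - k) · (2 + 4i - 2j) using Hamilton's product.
38 + 8i - 6j - 8k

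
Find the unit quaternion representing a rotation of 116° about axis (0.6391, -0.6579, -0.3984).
0.5299 + 0.542i - 0.5579j - 0.3379k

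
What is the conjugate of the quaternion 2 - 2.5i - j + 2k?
2 + 2.5i + j - 2k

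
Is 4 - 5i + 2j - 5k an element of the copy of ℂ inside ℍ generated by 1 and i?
No. The quaternion 4 - 5i + 2j - 5k has j-coefficient y = 2 and k-coefficient z = -5, not both zero, so it does not lie in the complex subalgebra spanned by 1 and i.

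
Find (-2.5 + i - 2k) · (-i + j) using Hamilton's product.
1 + 4.5i - 0.5j + k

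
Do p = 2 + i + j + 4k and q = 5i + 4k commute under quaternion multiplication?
No: pq = -21 + 14i + 16j + 3k ≠ -21 + 6i - 16j + 13k = qp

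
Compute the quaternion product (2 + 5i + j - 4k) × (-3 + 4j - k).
-14 + 10j + 30k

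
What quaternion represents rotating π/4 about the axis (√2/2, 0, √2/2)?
0.9239 + 0.2706i + 0.2706k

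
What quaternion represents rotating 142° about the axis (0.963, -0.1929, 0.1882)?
0.3256 + 0.9105i - 0.1824j + 0.1779k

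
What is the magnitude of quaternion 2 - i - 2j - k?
√10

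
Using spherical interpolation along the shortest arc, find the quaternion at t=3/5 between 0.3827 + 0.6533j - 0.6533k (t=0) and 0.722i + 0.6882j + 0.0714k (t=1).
0.1865 + 0.5044i + 0.7992j - 0.2686k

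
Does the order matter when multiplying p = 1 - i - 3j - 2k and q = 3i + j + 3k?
Yes: pq = 12 - 4i - 2j + 11k ≠ 12 + 10i + 4j - 5k = qp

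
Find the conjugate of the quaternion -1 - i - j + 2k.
-1 + i + j - 2k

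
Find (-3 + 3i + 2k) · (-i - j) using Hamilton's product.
3 + 5i + j - 3k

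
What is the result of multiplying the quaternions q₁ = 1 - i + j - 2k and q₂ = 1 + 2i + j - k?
2i - 3j - 6k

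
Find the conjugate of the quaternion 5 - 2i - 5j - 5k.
5 + 2i + 5j + 5k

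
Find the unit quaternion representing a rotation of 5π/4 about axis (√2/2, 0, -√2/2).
-0.3827 + 0.6533i - 0.6533k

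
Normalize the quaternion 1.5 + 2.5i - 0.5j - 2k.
0.4201 + 0.7001i - 0.14j - 0.5601k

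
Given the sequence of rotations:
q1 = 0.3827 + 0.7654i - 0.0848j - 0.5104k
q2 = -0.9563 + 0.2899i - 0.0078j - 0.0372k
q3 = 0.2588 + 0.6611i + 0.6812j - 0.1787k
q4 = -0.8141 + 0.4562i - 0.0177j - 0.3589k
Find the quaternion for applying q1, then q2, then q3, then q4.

q2 · q1 = -0.6075 - 0.6202i + 0.1976j + 0.4552k
q3 · q2 · q1 = 0.1995 - 0.2167i - 0.5528j + 0.7795k
q4 · q3 · q2 · q1 = 0.2064 + 0.0552i + 0.1687j - 0.9622k
0.2064 + 0.0552i + 0.1687j - 0.9622k


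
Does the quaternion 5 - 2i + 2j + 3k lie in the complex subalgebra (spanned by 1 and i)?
No. The quaternion 5 - 2i + 2j + 3k has j-coefficient y = 2 and k-coefficient z = 3, not both zero, so it does not lie in the complex subalgebra spanned by 1 and i.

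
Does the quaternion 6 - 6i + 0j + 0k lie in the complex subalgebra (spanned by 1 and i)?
Yes. The quaternion 6 - 6i has j- and k-coefficients y = z = 0, so it lies in the complex subalgebra spanned by 1 and i.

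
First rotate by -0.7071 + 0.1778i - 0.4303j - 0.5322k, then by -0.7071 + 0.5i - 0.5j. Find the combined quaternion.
0.1959 - 0.2132i + 0.9239j + 0.2501k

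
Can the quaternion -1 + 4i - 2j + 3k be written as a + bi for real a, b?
No. The quaternion -1 + 4i - 2j + 3k has j-coefficient y = -2 and k-coefficient z = 3, not both zero, so it does not lie in the complex subalgebra spanned by 1 and i.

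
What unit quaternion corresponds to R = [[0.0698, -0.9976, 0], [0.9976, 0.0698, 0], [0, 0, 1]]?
0.7314 + 0.682k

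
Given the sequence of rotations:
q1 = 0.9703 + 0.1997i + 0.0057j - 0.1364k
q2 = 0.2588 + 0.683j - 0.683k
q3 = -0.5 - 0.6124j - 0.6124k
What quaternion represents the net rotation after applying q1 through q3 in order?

q2 · q1 = 0.1541 - 0.0376i + 0.5278j - 0.8344k
q3 · q2 · q1 = -0.2648 + 0.853i - 0.3352j + 0.2998k
-0.2648 + 0.853i - 0.3352j + 0.2998k


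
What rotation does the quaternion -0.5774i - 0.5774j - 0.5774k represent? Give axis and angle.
axis = (-√3/3, -√3/3, -√3/3), θ = π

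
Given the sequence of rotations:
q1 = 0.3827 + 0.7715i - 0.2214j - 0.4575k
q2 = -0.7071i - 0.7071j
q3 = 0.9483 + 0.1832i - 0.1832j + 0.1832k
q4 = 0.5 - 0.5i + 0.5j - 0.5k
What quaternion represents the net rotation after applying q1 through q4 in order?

q2 · q1 = 0.389 + 0.0529i - 0.5941j + 0.7021k
q3 · q2 · q1 = 0.1217 + 0.1016i - 0.7536j + 0.6379k
q4 · q3 · q2 · q1 = 0.8074 - 0.0679i - 0.0478j + 0.5841k
0.8074 - 0.0679i - 0.0478j + 0.5841k


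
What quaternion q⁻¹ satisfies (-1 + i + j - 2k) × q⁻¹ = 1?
-0.1429 - 0.1429i - 0.1429j + 0.2857k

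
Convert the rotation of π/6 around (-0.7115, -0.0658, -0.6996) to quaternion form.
0.9659 - 0.1841i - 0.017j - 0.1811k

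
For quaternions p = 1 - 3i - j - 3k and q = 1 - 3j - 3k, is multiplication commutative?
No: pq = -11 - 9i - 13j + 3k ≠ -11 + 3i + 5j - 15k = qp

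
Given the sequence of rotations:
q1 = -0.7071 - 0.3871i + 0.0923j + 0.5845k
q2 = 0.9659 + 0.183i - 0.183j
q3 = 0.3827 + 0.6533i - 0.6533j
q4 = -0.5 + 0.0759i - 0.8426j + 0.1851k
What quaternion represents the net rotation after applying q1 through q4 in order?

q2 · q1 = -0.5953 - 0.6103i + 0.1116j + 0.5106k
q3 · q2 · q1 = 0.2438 - 0.956i + 0.098j - 0.1304k
q4 · q3 · q2 · q1 = 0.0574 + 0.5882i - 0.4215j - 0.6878k
0.0574 + 0.5882i - 0.4215j - 0.6878k


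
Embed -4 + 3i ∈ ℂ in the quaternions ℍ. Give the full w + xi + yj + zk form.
-4 + 3i + 0j + 0k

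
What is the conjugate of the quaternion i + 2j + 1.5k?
-i - 2j - 1.5k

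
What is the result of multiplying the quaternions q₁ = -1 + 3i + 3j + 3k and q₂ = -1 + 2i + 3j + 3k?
-23 - 5i - 9j - 3k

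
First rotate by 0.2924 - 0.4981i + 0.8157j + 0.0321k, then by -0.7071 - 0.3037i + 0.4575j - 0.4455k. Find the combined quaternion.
-0.7169 + 0.6415i - 0.2114j - 0.1728k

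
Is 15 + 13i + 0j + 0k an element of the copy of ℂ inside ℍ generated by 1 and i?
Yes. The quaternion 15 + 13i has j- and k-coefficients y = z = 0, so it lies in the complex subalgebra spanned by 1 and i.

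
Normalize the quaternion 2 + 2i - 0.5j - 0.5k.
0.686 + 0.686i - 0.1715j - 0.1715k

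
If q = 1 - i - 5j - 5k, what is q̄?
1 + i + 5j + 5k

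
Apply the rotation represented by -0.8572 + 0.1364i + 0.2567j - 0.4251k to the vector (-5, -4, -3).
(1.769, -6.446, -2.305)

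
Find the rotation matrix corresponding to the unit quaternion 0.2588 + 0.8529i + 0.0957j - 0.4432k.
[[0.5888, 0.3926, -0.7065], [-0.0662, -0.8477, -0.5263], [-0.8055, 0.3566, -0.4732]]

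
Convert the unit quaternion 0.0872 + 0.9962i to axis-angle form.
axis = (1, 0, 0), θ = 170°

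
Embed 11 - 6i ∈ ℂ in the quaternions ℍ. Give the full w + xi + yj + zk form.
11 - 6i + 0j + 0k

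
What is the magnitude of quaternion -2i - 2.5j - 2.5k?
4.062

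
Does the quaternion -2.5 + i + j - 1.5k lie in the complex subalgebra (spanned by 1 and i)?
No. The quaternion -2.5 + i + j - 1.5k has j-coefficient y = 1 and k-coefficient z = -1.5, not both zero, so it does not lie in the complex subalgebra spanned by 1 and i.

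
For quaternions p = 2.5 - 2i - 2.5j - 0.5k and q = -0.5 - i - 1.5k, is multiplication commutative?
No: pq = -4 + 2.25i - 1.25j - 6k ≠ -4 - 5.25i + 3.75j - k = qp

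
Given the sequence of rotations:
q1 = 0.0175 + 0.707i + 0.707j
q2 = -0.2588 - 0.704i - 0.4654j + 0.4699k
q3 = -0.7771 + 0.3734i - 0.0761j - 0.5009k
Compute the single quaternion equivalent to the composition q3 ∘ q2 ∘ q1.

q2 · q1 = 0.8222 - 0.5275i + 0.1411j - 0.1605k
q3 · q2 · q1 = -0.5116 + 0.7998i + 0.1519j - 0.2746k
-0.5116 + 0.7998i + 0.1519j - 0.2746k


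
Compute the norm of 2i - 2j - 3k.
√17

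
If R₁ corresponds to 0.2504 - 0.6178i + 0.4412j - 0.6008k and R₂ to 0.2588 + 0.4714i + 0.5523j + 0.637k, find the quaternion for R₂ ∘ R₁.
0.4951 - 0.6547i + 0.1422j + 0.5532k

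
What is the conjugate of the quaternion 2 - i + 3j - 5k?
2 + i - 3j + 5k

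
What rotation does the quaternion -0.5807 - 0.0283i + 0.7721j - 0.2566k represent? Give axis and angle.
axis = (-0.0348, 0.9484, -0.3152), θ = 251°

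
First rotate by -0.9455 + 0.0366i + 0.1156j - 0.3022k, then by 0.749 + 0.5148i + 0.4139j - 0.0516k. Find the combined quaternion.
-0.7905 - 0.5784i - 0.1511j - 0.1332k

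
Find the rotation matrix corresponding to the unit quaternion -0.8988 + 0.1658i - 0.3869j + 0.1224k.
[[0.6707, 0.0917, 0.7361], [-0.3483, 0.9151, 0.2033], [-0.6549, -0.3928, 0.6456]]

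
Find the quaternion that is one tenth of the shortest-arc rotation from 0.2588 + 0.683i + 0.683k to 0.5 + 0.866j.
0.3237 + 0.6631i + 0.1254j + 0.6631k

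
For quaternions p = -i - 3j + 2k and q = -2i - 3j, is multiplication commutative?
No: pq = -11 + 6i - 4j - 3k ≠ -11 - 6i + 4j + 3k = qp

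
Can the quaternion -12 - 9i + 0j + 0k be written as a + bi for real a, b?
Yes. The quaternion -12 - 9i has j- and k-coefficients y = z = 0, so it lies in the complex subalgebra spanned by 1 and i.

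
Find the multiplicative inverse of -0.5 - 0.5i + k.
-0.3333 + 0.3333i - 0.6667k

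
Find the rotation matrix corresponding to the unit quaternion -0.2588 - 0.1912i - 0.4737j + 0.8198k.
[[-0.7929, 0.6055, -0.0683], [-0.2432, -0.4173, -0.8756], [-0.5587, -0.6777, 0.4781]]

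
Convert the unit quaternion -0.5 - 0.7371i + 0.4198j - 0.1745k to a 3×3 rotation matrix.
[[0.5866, -0.7934, -0.1626], [-0.4444, -0.1475, -0.8836], [0.677, 0.5906, -0.4391]]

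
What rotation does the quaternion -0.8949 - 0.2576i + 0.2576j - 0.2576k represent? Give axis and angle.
axis = (-√3/3, √3/3, -√3/3), θ = 307°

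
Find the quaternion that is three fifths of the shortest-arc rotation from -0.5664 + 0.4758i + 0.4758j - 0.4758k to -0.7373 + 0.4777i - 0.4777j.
-0.7872 + 0.5628i - 0.1016j - 0.2306k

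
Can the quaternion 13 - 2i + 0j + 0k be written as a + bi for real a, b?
Yes. The quaternion 13 - 2i has j- and k-coefficients y = z = 0, so it lies in the complex subalgebra spanned by 1 and i.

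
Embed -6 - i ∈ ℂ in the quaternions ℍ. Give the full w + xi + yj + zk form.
-6 - i + 0j + 0k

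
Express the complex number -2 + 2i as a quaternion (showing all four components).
-2 + 2i + 0j + 0k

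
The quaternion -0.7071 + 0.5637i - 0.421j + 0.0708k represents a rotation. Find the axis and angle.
axis = (0.7972, -0.5954, 0.1001), θ = 3π/2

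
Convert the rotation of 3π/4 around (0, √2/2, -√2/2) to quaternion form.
0.3827 + 0.6533j - 0.6533k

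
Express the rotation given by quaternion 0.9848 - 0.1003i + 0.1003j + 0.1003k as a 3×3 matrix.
[[0.9598, -0.2177, 0.1774], [0.1774, 0.9598, 0.2177], [-0.2177, -0.1774, 0.9598]]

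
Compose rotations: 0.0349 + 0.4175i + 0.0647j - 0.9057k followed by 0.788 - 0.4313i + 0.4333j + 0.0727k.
0.2454 - 0.0832i - 0.2942j - 0.92k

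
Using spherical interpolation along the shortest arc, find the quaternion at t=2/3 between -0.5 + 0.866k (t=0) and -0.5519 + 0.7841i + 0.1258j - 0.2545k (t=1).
-0.7104 + 0.6651i + 0.1067j + 0.2038k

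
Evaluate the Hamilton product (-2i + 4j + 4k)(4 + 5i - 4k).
26 - 24i + 28j - 4k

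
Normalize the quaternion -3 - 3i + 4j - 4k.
-0.4243 - 0.4243i + 0.5657j - 0.5657k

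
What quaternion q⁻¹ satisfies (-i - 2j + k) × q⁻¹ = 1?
0.1667i + 0.3333j - 0.1667k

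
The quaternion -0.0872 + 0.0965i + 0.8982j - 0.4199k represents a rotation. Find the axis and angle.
axis = (0.0969, 0.9016, -0.4215), θ = 190°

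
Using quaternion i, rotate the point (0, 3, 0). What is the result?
(0, -3, 0)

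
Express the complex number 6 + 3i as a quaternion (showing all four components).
6 + 3i + 0j + 0k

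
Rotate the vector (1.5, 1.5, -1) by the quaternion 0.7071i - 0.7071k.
(1, -1.5, -1.5)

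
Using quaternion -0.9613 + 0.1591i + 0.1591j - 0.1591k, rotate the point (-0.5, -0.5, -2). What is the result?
(0.391, -1.138, -1.747)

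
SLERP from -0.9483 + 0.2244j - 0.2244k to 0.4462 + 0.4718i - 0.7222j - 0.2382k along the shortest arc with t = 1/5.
-0.9153 - 0.1118i + 0.3627j - 0.1351k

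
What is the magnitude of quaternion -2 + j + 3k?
√14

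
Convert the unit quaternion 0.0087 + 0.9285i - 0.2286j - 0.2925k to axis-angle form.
axis = (0.9285, -0.2286, -0.2925), θ = 179°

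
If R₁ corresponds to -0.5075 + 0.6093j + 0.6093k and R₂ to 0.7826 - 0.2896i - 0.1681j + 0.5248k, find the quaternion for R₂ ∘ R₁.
-0.6145 - 0.2752i + 0.7386j + 0.034k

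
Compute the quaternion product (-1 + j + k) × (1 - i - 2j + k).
4i + 2j + k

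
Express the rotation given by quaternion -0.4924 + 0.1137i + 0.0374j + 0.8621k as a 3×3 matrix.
[[-0.4892, 0.8575, 0.1592], [-0.8405, -0.5123, 0.1765], [0.2329, -0.0475, 0.9713]]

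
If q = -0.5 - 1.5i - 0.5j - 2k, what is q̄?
-0.5 + 1.5i + 0.5j + 2k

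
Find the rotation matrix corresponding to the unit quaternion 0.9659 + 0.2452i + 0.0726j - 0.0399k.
[[0.9863, 0.1127, 0.1207], [-0.0415, 0.8766, -0.4795], [-0.1598, 0.4679, 0.8692]]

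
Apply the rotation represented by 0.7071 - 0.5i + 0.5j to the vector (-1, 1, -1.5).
(-2.061, -0.061, 0)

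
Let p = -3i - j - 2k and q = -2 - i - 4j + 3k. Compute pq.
-1 - 5i + 13j + 15k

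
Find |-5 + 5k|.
√50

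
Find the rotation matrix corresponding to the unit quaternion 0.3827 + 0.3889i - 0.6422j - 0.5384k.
[[-0.4046, -0.0874, -0.9103], [-0.9116, 0.1178, 0.3939], [0.0728, 0.9892, -0.1273]]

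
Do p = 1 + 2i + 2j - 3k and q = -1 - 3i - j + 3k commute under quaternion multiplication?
No: pq = 16 - 2i + 10k ≠ 16 - 8i - 6j + 2k = qp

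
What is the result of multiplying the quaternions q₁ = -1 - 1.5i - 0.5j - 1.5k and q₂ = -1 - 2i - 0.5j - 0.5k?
-3 + 3i + 3.25j + 1.75k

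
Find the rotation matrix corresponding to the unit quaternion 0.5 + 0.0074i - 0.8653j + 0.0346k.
[[-0.4999, -0.0474, -0.8648], [0.0218, 0.9975, -0.0673], [0.8658, -0.0525, -0.4976]]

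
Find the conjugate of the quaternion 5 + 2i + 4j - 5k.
5 - 2i - 4j + 5k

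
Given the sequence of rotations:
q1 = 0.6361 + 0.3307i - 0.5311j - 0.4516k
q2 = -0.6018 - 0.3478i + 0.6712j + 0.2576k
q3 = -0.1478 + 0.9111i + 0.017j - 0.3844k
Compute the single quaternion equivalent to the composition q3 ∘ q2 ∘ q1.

q2 · q1 = 0.205 - 0.5866i + 0.6747j + 0.3984k
q3 · q2 · q1 = 0.6458 + 0.5396i - 0.2337j + 0.487k
0.6458 + 0.5396i - 0.2337j + 0.487k


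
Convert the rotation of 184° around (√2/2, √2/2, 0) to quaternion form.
-0.0349 + 0.7067i + 0.7067j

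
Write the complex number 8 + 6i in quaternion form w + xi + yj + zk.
8 + 6i + 0j + 0k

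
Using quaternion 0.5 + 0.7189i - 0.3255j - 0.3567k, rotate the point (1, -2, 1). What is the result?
(-0.082, -0.735, -2.335)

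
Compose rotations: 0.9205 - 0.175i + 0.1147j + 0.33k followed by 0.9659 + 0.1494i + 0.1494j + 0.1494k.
0.8488 + 0.0007i + 0.1729j + 0.4996k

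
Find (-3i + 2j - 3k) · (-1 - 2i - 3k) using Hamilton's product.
-15 - 3i - 5j + 7k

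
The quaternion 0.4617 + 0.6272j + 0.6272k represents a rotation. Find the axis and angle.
axis = (0, √2/2, √2/2), θ = 125°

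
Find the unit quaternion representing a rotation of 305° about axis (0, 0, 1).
-0.887 + 0.4617k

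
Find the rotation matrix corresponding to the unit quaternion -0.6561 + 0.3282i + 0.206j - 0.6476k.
[[0.0764, -0.7146, -0.6954], [0.985, -0.0542, 0.1639], [-0.1548, -0.6975, 0.6997]]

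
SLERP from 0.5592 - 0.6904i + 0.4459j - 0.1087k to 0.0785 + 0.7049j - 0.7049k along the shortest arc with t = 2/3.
0.2859 - 0.2798i + 0.7128j - 0.5761k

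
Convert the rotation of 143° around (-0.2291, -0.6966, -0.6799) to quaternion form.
0.3173 - 0.2173i - 0.6606j - 0.6448k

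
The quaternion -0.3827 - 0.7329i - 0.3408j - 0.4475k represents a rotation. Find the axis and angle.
axis = (-0.7933, -0.3689, -0.4844), θ = 5π/4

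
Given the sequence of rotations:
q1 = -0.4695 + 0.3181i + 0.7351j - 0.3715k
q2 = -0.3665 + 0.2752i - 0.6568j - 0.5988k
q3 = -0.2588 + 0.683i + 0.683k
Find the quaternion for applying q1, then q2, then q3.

q2 · q1 = 0.3449 + 0.4384i - 0.0493j + 0.8285k
q3 · q2 · q1 = -0.9546 + 0.1558i - 0.2537j - 0.0125k
-0.9546 + 0.1558i - 0.2537j - 0.0125k


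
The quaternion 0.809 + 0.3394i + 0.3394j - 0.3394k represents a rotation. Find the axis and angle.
axis = (√3/3, √3/3, -√3/3), θ = 72°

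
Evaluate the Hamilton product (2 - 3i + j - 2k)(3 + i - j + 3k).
16 - 6i + 8j + 2k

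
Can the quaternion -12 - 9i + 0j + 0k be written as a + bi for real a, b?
Yes. The quaternion -12 - 9i has j- and k-coefficients y = z = 0, so it lies in the complex subalgebra spanned by 1 and i.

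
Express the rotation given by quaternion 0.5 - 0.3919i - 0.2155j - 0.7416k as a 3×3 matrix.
[[-0.1928, 0.9105, 0.3658], [-0.5727, -0.4071, 0.7115], [0.7968, -0.0723, 0.5999]]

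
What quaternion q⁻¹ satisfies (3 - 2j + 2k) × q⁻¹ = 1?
0.1765 + 0.1176j - 0.1176k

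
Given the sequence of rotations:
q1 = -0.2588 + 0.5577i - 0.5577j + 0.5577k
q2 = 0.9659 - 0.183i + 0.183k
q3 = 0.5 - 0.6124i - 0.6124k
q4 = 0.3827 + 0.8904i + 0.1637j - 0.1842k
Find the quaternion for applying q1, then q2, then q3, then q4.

q2 · q1 = -0.25 + 0.6881i - 0.3346j + 0.5934k
q3 · q2 · q1 = 0.6598 + 0.2922i - 0.2253j + 0.6547k
q4 · q3 · q2 · q1 = 0.1498 + 0.765i - 0.615j - 0.1194k
0.1498 + 0.765i - 0.615j - 0.1194k


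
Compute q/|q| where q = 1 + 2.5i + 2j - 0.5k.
0.2949 + 0.7372i + 0.5898j - 0.1474k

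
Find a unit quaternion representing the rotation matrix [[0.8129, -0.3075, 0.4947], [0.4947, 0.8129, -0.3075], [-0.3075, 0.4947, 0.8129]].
0.9272 + 0.2163i + 0.2163j + 0.2163k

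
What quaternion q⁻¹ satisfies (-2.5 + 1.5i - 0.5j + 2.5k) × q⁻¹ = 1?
-0.1667 - 0.1i + 0.0333j - 0.1667k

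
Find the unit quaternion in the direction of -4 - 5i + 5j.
-0.4924 - 0.6155i + 0.6155j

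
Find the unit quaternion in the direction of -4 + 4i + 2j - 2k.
-0.6325 + 0.6325i + 0.3162j - 0.3162k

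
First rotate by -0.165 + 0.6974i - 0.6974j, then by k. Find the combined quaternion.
0.6974i + 0.6974j - 0.165k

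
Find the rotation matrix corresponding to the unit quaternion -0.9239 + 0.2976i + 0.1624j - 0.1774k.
[[0.8843, -0.2311, -0.4057], [0.4245, 0.7599, 0.4923], [0.1945, -0.6075, 0.7701]]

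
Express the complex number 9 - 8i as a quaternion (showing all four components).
9 - 8i + 0j + 0k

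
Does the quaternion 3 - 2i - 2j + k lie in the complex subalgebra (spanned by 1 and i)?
No. The quaternion 3 - 2i - 2j + k has j-coefficient y = -2 and k-coefficient z = 1, not both zero, so it does not lie in the complex subalgebra spanned by 1 and i.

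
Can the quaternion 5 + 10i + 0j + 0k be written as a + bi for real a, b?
Yes. The quaternion 5 + 10i has j- and k-coefficients y = z = 0, so it lies in the complex subalgebra spanned by 1 and i.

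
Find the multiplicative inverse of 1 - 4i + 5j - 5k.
0.0149 + 0.0597i - 0.0746j + 0.0746k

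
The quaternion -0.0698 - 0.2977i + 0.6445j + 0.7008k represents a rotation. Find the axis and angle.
axis = (-0.2984, 0.6461, 0.7025), θ = 188°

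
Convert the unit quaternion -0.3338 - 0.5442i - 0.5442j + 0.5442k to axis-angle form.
axis = (-√3/3, -√3/3, √3/3), θ = 219°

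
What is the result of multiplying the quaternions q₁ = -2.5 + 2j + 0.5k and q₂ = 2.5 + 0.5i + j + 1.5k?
-9 + 1.25i + 2.75j - 3.5k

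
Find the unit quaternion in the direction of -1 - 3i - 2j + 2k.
-0.2357 - 0.7071i - 0.4714j + 0.4714k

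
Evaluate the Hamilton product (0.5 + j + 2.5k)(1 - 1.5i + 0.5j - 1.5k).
3.75 - 3.5i - 2.5j + 3.25k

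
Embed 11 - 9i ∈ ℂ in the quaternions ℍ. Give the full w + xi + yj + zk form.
11 - 9i + 0j + 0k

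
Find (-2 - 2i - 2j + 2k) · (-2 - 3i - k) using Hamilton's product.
12i - 4j - 8k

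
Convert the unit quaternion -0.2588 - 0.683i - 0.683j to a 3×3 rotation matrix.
[[0.067, 0.933, 0.3535], [0.933, 0.067, -0.3535], [-0.3535, 0.3535, -0.866]]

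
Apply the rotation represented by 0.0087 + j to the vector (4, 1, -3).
(-4.052, 1, 2.93)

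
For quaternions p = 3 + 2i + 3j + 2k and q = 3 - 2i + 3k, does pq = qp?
No: pq = 7 + 9i - j + 21k ≠ 7 - 9i + 19j + 9k = qp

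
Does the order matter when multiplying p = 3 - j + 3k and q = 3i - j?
Yes: pq = -1 + 12i + 6j + 3k ≠ -1 + 6i - 12j - 3k = qp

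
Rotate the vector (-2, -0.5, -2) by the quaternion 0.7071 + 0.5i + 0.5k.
(-1.646, 0, -2.354)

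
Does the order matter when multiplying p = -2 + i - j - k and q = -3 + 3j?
Yes: pq = 9 - 3j + 6k ≠ 9 - 6i - 3j = qp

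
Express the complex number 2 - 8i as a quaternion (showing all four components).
2 - 8i + 0j + 0k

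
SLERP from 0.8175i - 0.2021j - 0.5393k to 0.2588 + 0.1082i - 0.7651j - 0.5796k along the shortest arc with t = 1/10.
0.0305 + 0.7728i - 0.2781j - 0.5697k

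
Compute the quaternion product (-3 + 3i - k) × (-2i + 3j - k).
5 + 9i - 4j + 12k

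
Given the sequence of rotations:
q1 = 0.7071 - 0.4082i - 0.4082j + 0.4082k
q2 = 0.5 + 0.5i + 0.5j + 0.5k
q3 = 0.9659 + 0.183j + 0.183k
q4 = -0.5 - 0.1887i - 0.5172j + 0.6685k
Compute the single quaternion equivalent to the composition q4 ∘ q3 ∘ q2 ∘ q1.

q2 · q1 = 0.5576 + 0.5576i - 0.2587j + 0.5576k
q3 · q2 · q1 = 0.4839 + 0.688i - 0.0458j + 0.5386k
q4 · q3 · q2 · q1 = -0.4959 - 0.6833i + 0.3342j + 0.4187k
-0.4959 - 0.6833i + 0.3342j + 0.4187k


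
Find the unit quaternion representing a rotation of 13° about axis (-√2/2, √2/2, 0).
0.9936 - 0.08i + 0.08j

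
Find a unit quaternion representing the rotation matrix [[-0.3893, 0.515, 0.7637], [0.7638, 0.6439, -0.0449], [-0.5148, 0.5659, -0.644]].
0.3907 + 0.3908i + 0.8181j + 0.1592k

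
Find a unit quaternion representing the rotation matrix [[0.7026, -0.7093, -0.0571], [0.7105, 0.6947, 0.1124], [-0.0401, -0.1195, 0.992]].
0.9205 - 0.063i - 0.0046j + 0.3856k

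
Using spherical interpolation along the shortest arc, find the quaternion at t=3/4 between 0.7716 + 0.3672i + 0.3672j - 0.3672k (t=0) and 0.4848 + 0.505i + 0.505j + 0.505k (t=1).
0.6164 + 0.5147i + 0.5147j + 0.3004k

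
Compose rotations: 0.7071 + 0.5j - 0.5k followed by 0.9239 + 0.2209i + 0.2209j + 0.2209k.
0.6533 - 0.0647i + 0.7286j - 0.1953k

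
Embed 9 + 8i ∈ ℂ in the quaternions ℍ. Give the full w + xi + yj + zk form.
9 + 8i + 0j + 0k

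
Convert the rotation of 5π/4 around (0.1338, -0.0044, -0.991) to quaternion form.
-0.3827 + 0.1236i - 0.0041j - 0.9156k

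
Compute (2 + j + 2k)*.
2 - j - 2k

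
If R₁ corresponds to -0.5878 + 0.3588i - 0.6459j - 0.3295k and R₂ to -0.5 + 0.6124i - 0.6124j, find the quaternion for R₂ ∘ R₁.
-0.3214 - 0.3376i + 0.8847j - 0.0111k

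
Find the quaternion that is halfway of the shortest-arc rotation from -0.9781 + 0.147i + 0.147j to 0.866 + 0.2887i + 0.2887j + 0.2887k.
-0.9823 - 0.0755i - 0.0755j - 0.1538k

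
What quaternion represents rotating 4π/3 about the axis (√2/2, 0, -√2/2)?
-0.5 + 0.6124i - 0.6124k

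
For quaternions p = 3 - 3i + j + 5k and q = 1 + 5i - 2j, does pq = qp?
No: pq = 20 + 22i + 20j + 6k ≠ 20 + 2i - 30j + 4k = qp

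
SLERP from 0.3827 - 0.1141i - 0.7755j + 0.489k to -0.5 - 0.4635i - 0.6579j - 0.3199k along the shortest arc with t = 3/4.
-0.3049 - 0.4421i - 0.8361j - 0.1121k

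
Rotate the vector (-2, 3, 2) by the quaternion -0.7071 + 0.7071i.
(-2, 2, -3)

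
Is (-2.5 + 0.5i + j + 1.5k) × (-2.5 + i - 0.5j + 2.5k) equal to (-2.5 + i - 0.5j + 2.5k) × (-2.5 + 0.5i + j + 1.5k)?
No: pq = 2.5 - 0.5i - j - 11.25k ≠ 2.5 - 7i - 1.5j - 8.75k = qp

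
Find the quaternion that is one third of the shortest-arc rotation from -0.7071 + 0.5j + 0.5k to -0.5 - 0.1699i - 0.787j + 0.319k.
-0.8206 - 0.0796i + 0.046j + 0.5641k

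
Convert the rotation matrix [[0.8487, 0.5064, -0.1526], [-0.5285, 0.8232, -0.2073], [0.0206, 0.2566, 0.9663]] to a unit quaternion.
0.9537 + 0.1216i - 0.0454j - 0.2713k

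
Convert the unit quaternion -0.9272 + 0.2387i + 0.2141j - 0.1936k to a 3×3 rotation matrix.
[[0.8334, -0.2568, -0.4895], [0.4612, 0.8111, 0.3597], [0.3046, -0.5255, 0.7944]]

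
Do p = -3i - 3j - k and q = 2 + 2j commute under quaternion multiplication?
No: pq = 6 - 4i - 6j - 8k ≠ 6 - 8i - 6j + 4k = qp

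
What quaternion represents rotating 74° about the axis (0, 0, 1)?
0.7986 + 0.6018k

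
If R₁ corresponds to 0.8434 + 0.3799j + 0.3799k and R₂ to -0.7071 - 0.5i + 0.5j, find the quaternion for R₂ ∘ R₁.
-0.7863 - 0.2318i + 0.343j - 0.4586k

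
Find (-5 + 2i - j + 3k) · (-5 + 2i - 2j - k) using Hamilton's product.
22 - 13i + 23j - 12k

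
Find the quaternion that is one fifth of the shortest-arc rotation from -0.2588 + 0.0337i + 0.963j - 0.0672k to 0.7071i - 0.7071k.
-0.2418 + 0.2409i + 0.8997j - 0.2722k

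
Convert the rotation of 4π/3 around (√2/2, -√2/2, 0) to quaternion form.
-0.5 + 0.6124i - 0.6124j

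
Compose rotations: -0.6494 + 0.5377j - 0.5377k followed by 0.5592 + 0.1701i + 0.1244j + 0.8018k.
0.0011 - 0.6085i + 0.3114j - 0.7299k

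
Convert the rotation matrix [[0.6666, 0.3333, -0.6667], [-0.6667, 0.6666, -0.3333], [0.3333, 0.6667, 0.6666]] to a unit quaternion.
0.866 + 0.2887i - 0.2887j - 0.2887k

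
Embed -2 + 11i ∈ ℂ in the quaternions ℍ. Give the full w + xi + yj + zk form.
-2 + 11i + 0j + 0k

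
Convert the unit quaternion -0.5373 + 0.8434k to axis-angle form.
axis = (0, 0, 1), θ = 245°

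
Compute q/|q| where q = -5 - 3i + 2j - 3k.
-0.7293 - 0.4376i + 0.2917j - 0.4376k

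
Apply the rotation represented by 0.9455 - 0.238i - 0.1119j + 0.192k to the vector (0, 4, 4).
(-2.451, 4.88, 1.475)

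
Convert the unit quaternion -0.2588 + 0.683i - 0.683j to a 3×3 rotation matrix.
[[0.067, -0.933, 0.3535], [-0.933, 0.067, 0.3535], [-0.3535, -0.3535, -0.866]]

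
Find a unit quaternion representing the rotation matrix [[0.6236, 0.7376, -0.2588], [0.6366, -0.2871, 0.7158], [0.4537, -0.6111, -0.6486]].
-0.4147 + 0.7999i + 0.4295j + 0.0609k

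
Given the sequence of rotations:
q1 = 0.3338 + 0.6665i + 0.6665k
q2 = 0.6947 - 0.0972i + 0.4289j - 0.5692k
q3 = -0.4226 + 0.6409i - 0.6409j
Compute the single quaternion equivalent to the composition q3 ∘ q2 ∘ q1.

q2 · q1 = 0.676 + 0.7164i - 0.1714j - 0.0128k
q3 · q2 · q1 = -0.8547 + 0.1387i - 0.3526j + 0.3547k
-0.8547 + 0.1387i - 0.3526j + 0.3547k


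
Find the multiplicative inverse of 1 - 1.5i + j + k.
0.1905 + 0.2857i - 0.1905j - 0.1905k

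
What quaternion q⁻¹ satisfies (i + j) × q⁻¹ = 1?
-0.5i - 0.5j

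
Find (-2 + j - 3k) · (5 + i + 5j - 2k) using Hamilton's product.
-21 + 11i - 8j - 12k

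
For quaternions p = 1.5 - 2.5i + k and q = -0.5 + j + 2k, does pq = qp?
No: pq = -2.75 + 0.25i + 6.5j ≠ -2.75 + 2.25i - 3.5j + 5k = qp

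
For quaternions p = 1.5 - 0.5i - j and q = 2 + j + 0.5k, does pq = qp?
No: pq = 4 - 1.5i - 0.25j + 0.25k ≠ 4 - 0.5i - 0.75j + 1.25k = qp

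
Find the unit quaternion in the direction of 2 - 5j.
0.3714 - 0.9285j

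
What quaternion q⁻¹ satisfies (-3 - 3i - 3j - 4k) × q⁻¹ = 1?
-0.0698 + 0.0698i + 0.0698j + 0.093k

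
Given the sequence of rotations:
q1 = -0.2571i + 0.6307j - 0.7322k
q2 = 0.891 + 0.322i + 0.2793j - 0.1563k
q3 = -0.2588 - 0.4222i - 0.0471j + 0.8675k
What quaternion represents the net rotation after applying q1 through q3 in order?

q2 · q1 = -0.2078 - 0.335i + 0.8379j - 0.3775k
q3 · q2 · q1 = 0.2793 - 0.5347i - 0.6571j - 0.4521k
0.2793 - 0.5347i - 0.6571j - 0.4521k


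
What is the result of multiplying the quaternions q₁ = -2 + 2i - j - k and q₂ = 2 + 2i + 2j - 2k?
-8 + 4i - 4j + 8k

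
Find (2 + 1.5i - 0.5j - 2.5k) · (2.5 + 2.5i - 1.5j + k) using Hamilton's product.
3 + 4.5i - 12j - 5.25k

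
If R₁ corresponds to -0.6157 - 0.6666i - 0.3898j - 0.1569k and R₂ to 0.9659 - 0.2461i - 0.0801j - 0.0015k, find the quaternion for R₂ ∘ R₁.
-0.7902 - 0.4804i - 0.3648j - 0.1081k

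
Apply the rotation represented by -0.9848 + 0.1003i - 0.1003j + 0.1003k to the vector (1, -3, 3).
(1.08, -2.565, 3.355)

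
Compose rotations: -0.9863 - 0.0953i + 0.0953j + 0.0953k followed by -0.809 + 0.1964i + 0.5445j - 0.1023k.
0.7745 - 0.055i - 0.6231j + 0.0944k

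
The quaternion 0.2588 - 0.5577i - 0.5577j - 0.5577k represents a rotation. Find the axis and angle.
axis = (-√3/3, -√3/3, -√3/3), θ = 5π/6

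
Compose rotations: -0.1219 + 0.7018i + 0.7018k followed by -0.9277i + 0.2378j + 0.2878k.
0.4491 + 0.28i + 0.8241j - 0.202k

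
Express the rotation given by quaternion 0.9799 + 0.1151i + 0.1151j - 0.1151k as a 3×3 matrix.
[[0.947, 0.2521, 0.1991], [-0.1991, 0.947, -0.2521], [-0.2521, 0.1991, 0.947]]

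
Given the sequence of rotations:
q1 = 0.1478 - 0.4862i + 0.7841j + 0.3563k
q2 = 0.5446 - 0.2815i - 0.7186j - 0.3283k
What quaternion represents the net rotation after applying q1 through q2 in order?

q2 · q1 = 0.6241 - 0.305i + 0.5807j - 0.4246k
0.6241 - 0.305i + 0.5807j - 0.4246k


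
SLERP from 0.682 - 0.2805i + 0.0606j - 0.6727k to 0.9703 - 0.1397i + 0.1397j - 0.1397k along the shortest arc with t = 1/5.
0.7667 - 0.2599i + 0.0796j - 0.5816k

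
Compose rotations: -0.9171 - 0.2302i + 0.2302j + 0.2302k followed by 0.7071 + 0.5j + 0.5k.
-0.8787 - 0.1628i - 0.4109j - 0.1807k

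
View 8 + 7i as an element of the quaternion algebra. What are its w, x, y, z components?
8 + 7i + 0j + 0k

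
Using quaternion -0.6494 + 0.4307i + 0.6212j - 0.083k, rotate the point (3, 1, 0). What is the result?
(1.071, 2.544, 1.543)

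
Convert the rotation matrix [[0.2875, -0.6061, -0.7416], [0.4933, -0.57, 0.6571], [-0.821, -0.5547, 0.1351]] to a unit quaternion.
-0.4617 + 0.6562i - 0.043j - 0.5953k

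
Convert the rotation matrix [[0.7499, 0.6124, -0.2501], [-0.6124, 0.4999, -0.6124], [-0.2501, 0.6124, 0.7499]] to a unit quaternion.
0.866 + 0.3536i - 0.3536k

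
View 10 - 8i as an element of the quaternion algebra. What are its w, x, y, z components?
10 - 8i + 0j + 0k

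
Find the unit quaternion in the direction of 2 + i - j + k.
0.7559 + 0.378i - 0.378j + 0.378k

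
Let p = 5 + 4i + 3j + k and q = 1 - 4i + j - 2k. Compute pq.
20 - 23i + 12j + 7k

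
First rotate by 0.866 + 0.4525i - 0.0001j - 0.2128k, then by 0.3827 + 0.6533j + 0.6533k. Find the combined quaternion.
0.4705 + 0.0342i + 0.8613j + 0.1887k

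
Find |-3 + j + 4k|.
√26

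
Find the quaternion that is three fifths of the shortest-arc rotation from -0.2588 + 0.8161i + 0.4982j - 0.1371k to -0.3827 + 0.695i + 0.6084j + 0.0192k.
-0.3358 + 0.7495i + 0.5688j - 0.0438k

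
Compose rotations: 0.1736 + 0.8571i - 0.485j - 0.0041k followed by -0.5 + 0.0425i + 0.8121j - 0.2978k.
0.2694 - 0.5689i + 0.1284j - 0.7663k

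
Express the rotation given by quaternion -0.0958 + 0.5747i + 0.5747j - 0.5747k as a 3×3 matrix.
[[-0.3211, 0.5504, -0.7707], [0.7707, -0.3211, -0.5504], [-0.5504, -0.7707, -0.3211]]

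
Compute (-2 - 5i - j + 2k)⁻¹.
-0.0588 + 0.1471i + 0.0294j - 0.0588k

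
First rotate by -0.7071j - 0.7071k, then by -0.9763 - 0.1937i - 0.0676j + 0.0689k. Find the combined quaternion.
0.0009 + 0.0965i + 0.5534j + 0.8273k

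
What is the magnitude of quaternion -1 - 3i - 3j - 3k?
√28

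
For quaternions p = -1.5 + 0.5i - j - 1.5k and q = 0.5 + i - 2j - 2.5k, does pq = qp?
No: pq = -7 - 1.75i + 2.25j + 3k ≠ -7 - 0.75i + 2.75j + 3k = qp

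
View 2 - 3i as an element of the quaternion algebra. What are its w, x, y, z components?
2 - 3i + 0j + 0k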